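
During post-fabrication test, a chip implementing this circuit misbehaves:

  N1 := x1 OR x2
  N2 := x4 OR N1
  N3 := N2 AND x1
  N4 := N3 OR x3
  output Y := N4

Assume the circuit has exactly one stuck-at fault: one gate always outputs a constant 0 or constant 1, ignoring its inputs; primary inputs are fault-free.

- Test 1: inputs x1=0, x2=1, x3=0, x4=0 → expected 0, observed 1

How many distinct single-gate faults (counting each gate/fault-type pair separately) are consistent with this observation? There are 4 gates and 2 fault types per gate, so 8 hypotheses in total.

Fault-free: N1=1, N2=1, N3=0, N4=0 → 0. Observed 1.
  N1 stuck-at-0: output 0 ✗
  N1 stuck-at-1: output 0 ✗
  N2 stuck-at-0: output 0 ✗
  N2 stuck-at-1: output 0 ✗
  N3 stuck-at-0: output 0 ✗
  N3 stuck-at-1: output 1 ✓
  N4 stuck-at-0: output 0 ✗
  N4 stuck-at-1: output 1 ✓
Consistent faults: {N3 stuck-at-1, N4 stuck-at-1} — 2 in all.

2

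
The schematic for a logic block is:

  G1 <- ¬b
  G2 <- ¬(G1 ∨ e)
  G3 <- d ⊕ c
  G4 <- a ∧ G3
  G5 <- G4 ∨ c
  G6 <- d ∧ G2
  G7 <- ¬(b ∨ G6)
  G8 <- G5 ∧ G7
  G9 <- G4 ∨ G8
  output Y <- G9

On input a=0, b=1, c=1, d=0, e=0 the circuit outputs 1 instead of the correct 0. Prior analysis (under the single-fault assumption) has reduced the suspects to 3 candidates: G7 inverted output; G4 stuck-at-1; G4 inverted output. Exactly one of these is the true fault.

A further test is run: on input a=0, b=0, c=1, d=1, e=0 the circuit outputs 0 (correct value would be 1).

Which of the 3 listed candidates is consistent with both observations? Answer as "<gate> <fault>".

G7 inverted output

Evaluate each candidate on input a=0, b=0, c=1, d=1, e=0:
  G7 inverted output: G1=1, G2=0, G3=0, G4=0, G5=1, G6=0, G7=0 [inverted output], G8=0, G9=0 → 0 — matches
  G4 stuck-at-1: G1=1, G2=0, G3=0, G4=1 [stuck-at-1], G5=1, G6=0, G7=1, G8=1, G9=1 → 1 — eliminated
  G4 inverted output: G1=1, G2=0, G3=0, G4=1 [inverted output], G5=1, G6=0, G7=1, G8=1, G9=1 → 1 — eliminated
Only G7 inverted output reproduces the observed 0.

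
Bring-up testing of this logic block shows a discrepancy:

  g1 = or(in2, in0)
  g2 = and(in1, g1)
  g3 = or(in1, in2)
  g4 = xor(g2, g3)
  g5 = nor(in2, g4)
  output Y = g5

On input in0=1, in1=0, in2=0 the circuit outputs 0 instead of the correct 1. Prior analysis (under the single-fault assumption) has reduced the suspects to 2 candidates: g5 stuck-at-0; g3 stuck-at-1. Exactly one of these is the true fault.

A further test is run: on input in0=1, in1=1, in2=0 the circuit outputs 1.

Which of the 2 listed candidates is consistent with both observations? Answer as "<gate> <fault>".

Evaluate each candidate on input in0=1, in1=1, in2=0:
  g5 stuck-at-0: g1=1, g2=1, g3=1, g4=0, g5=0 [stuck-at-0] → 0 — eliminated
  g3 stuck-at-1: g1=1, g2=1, g3=1 [stuck-at-1], g4=0, g5=1 → 1 — matches
Only g3 stuck-at-1 reproduces the observed 1.

g3 stuck-at-1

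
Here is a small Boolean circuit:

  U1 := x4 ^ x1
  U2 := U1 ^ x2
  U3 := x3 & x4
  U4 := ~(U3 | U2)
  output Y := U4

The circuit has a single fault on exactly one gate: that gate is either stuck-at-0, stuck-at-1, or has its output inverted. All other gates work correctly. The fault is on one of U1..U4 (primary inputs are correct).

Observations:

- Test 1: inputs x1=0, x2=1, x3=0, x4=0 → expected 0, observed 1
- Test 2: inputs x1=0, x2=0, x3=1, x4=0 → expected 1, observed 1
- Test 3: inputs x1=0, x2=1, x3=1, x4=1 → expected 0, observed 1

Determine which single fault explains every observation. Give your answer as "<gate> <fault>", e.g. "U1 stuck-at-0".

U4 stuck-at-1

Fault-free values for test 1 (x1=0, x2=1, x3=0, x4=0): U1=0, U2=1, U3=0, U4=0, giving Y=0. Observed 1.
Test 1: faults giving observed 1 are {U1 stuck-at-1, U1 inverted output, U2 stuck-at-0, U2 inverted output, U4 stuck-at-1, U4 inverted output}.
Test 2 (x1=0, x2=0, x3=1, x4=0): fault-free U1=0, U2=0, U3=0, U4=1 → 1; observed 1. Eliminates U1 stuck-at-1, U1 inverted output, U2 inverted output, U4 inverted output.
Test 3 (x1=0, x2=1, x3=1, x4=1): fault-free U1=1, U2=0, U3=1, U4=0 → 0; observed 1. Eliminates U2 stuck-at-0.
Only U4 stuck-at-1 is consistent with every test.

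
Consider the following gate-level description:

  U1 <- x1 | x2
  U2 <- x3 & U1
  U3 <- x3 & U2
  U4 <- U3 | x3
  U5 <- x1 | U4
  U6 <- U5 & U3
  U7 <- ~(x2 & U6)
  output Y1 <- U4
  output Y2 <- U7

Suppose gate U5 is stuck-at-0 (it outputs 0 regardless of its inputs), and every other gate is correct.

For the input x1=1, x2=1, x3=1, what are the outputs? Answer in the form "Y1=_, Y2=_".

Propagate with U5 forced: U1=1, U2=1, U3=1, U4=1, U5=0 [stuck-at-0], U6=0, U7=1.
So the outputs are Y1=1, Y2=1. (Without the fault they would be Y1=1, Y2=0.)

Y1=1, Y2=1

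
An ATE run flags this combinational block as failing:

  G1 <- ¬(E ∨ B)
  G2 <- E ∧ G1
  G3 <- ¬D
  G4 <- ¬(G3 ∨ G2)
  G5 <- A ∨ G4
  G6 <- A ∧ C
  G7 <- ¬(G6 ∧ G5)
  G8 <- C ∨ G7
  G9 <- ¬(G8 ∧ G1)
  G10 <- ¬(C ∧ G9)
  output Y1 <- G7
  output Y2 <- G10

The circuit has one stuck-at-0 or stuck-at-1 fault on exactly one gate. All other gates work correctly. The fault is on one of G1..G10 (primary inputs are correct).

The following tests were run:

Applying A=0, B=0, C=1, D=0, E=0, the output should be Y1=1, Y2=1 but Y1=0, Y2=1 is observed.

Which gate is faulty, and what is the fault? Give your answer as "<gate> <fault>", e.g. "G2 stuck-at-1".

Fault-free values for test 1 (A=0, B=0, C=1, D=0, E=0): G1=1, G2=0, G3=1, G4=0, G5=0, G6=0, G7=1, G8=1, G9=0, G10=1, giving Y1=1, Y2=1. Observed Y1=0, Y2=1.
Test 1: faults giving observed Y1=0, Y2=1 are {G7 stuck-at-0}.
Only G7 stuck-at-0 is consistent with every test.

G7 stuck-at-0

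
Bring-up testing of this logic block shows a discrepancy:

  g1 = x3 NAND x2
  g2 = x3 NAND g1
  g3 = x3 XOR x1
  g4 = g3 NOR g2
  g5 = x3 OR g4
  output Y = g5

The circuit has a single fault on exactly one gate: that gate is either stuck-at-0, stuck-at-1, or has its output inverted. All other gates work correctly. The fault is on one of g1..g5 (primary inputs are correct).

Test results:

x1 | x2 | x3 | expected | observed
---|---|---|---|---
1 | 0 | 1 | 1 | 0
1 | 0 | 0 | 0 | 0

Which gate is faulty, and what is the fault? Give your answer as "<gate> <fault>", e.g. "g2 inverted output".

g5 stuck-at-0

Fault-free values for test 1 (x1=1, x2=0, x3=1): g1=1, g2=0, g3=0, g4=1, g5=1, giving Y=1. Observed 0.
Test 1: faults giving observed 0 are {g5 stuck-at-0, g5 inverted output}.
Test 2 (x1=1, x2=0, x3=0): fault-free g1=1, g2=1, g3=1, g4=0, g5=0 → 0; observed 0. Eliminates g5 inverted output.
Only g5 stuck-at-0 is consistent with every test.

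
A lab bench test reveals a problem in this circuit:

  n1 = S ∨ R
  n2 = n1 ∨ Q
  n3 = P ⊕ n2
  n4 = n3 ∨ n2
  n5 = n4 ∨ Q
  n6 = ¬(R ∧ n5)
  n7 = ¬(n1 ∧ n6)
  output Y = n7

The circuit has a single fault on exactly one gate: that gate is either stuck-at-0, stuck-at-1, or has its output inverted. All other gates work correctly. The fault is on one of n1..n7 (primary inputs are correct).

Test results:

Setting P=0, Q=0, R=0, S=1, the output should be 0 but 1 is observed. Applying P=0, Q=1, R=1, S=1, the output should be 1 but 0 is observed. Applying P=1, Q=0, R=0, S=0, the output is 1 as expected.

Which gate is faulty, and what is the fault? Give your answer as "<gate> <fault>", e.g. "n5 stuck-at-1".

Fault-free values for test 1 (P=0, Q=0, R=0, S=1): n1=1, n2=1, n3=1, n4=1, n5=1, n6=1, n7=0, giving Y=0. Observed 1.
Test 1: faults giving observed 1 are {n1 stuck-at-0, n1 inverted output, n6 stuck-at-0, n6 inverted output, n7 stuck-at-1, n7 inverted output}.
Test 2 (P=0, Q=1, R=1, S=1): fault-free n1=1, n2=1, n3=1, n4=1, n5=1, n6=0, n7=1 → 1; observed 0. Eliminates n1 stuck-at-0, n1 inverted output, n6 stuck-at-0, n7 stuck-at-1.
Test 3 (P=1, Q=0, R=0, S=0): fault-free n1=0, n2=0, n3=1, n4=1, n5=1, n6=1, n7=1 → 1; observed 1. Eliminates n7 inverted output.
Only n6 inverted output is consistent with every test.

n6 inverted output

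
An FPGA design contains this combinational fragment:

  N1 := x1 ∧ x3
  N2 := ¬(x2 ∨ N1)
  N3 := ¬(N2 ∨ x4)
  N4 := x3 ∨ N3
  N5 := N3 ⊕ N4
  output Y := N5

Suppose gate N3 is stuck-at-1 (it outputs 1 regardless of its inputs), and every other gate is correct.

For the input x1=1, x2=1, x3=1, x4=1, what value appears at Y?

0

Propagate with N3 forced: N1=1, N2=0, N3=1 [stuck-at-1], N4=1, N5=0.
So Y = 0. (Without the fault it would be 1.)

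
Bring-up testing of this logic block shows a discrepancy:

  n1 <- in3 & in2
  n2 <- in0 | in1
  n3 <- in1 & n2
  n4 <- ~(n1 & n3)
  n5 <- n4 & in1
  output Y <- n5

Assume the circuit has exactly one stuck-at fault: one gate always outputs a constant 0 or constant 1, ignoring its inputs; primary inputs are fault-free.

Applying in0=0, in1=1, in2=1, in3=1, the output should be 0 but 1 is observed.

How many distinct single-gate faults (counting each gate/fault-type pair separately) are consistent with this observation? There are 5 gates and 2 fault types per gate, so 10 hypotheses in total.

5

Fault-free: n1=1, n2=1, n3=1, n4=0, n5=0 → 0. Observed 1.
  n1 stuck-at-0: output 1 ✓
  n1 stuck-at-1: output 0 ✗
  n2 stuck-at-0: output 1 ✓
  n2 stuck-at-1: output 0 ✗
  n3 stuck-at-0: output 1 ✓
  n3 stuck-at-1: output 0 ✗
  n4 stuck-at-0: output 0 ✗
  n4 stuck-at-1: output 1 ✓
  n5 stuck-at-0: output 0 ✗
  n5 stuck-at-1: output 1 ✓
Consistent faults: {n1 stuck-at-0, n2 stuck-at-0, n3 stuck-at-0, n4 stuck-at-1, n5 stuck-at-1} — 5 in all.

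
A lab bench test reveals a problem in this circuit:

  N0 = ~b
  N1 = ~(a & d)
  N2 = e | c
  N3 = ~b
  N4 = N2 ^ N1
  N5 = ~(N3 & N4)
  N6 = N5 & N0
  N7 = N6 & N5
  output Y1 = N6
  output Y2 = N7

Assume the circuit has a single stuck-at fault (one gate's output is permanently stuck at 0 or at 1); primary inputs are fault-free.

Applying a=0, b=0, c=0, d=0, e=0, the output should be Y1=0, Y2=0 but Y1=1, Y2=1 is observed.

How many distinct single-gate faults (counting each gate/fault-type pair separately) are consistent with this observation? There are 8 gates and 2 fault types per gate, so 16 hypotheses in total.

5

Fault-free: N0=1, N1=1, N2=0, N3=1, N4=1, N5=0, N6=0, N7=0 → Y1=0, Y2=0. Observed Y1=1, Y2=1.
  N0: none of the 2 fault types match ✗
  N1: stuck-at-0 ✓; others ✗
  N2: stuck-at-1 ✓; others ✗
  N3: stuck-at-0 ✓; others ✗
  N4: stuck-at-0 ✓; others ✗
  N5: stuck-at-1 ✓; others ✗
  N6: none of the 2 fault types match ✗
  N7: none of the 2 fault types match ✗
Consistent faults: {N1 stuck-at-0, N2 stuck-at-1, N3 stuck-at-0, N4 stuck-at-0, N5 stuck-at-1} — 5 in all.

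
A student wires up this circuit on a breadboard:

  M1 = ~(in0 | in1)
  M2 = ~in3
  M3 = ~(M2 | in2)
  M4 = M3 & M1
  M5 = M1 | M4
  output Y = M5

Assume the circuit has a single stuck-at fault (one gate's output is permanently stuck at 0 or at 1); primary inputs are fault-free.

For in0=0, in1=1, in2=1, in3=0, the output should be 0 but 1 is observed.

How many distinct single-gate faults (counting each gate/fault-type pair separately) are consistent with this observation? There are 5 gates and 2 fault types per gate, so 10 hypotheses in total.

Fault-free: M1=0, M2=1, M3=0, M4=0, M5=0 → 0. Observed 1.
  M1 stuck-at-0: output 0 ✗
  M1 stuck-at-1: output 1 ✓
  M2 stuck-at-0: output 0 ✗
  M2 stuck-at-1: output 0 ✗
  M3 stuck-at-0: output 0 ✗
  M3 stuck-at-1: output 0 ✗
  M4 stuck-at-0: output 0 ✗
  M4 stuck-at-1: output 1 ✓
  M5 stuck-at-0: output 0 ✗
  M5 stuck-at-1: output 1 ✓
Consistent faults: {M1 stuck-at-1, M4 stuck-at-1, M5 stuck-at-1} — 3 in all.

3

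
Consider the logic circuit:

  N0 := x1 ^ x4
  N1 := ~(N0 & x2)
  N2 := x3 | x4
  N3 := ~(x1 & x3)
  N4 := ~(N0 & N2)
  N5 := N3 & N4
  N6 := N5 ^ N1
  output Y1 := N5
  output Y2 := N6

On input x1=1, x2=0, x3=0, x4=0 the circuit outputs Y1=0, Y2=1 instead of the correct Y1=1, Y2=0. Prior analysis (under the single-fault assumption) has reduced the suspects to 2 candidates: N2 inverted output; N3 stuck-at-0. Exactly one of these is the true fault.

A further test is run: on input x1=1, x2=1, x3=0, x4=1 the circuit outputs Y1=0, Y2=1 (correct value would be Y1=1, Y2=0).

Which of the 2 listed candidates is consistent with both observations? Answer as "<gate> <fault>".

Evaluate each candidate on input x1=1, x2=1, x3=0, x4=1:
  N2 inverted output: N0=0, N1=1, N2=0 [inverted output], N3=1, N4=1, N5=1, N6=0 → Y1=1, Y2=0 — eliminated
  N3 stuck-at-0: N0=0, N1=1, N2=1, N3=0 [stuck-at-0], N4=1, N5=0, N6=1 → Y1=0, Y2=1 — matches
Only N3 stuck-at-0 reproduces the observed Y1=0, Y2=1.

N3 stuck-at-0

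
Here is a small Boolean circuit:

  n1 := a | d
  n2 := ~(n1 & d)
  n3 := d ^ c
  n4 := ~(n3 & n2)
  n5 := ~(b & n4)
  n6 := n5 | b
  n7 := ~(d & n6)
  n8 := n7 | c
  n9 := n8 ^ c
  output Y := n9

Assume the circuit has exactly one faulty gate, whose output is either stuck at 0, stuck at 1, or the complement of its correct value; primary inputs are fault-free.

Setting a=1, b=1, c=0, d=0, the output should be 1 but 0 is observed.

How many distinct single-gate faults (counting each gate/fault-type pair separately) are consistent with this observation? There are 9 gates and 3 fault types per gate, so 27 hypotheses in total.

Fault-free: n1=1, n2=1, n3=0, n4=1, n5=0, n6=1, n7=1, n8=1, n9=1 → 1. Observed 0.
  n1: none of the 3 fault types match ✗
  n2: none of the 3 fault types match ✗
  n3: none of the 3 fault types match ✗
  n4: none of the 3 fault types match ✗
  n5: none of the 3 fault types match ✗
  n6: none of the 3 fault types match ✗
  n7: stuck-at-0, inverted output ✓; others ✗
  n8: stuck-at-0, inverted output ✓; others ✗
  n9: stuck-at-0, inverted output ✓; others ✗
Consistent faults: {n7 stuck-at-0, n7 inverted output, n8 stuck-at-0, n8 inverted output, n9 stuck-at-0, n9 inverted output} — 6 in all.

6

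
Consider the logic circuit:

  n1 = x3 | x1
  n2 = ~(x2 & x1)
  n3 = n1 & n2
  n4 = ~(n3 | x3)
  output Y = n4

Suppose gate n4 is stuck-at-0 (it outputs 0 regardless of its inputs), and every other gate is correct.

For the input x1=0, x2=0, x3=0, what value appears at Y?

Propagate with n4 forced: n1=0, n2=1, n3=0, n4=0 [stuck-at-0].
So Y = 0. (Without the fault it would be 1.)

0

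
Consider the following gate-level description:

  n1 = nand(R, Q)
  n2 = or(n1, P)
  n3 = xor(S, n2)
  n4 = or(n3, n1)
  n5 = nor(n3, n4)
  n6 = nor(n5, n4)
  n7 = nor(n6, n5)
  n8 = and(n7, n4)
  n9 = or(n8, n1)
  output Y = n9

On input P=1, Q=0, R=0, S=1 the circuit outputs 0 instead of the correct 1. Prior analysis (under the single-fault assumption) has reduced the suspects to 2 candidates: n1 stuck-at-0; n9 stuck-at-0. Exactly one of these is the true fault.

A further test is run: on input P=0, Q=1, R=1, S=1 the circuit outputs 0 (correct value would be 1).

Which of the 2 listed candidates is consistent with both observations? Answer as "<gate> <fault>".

Evaluate each candidate on input P=0, Q=1, R=1, S=1:
  n1 stuck-at-0: n1=0 [stuck-at-0], n2=0, n3=1, n4=1, n5=0, n6=0, n7=1, n8=1, n9=1 → 1 — eliminated
  n9 stuck-at-0: n1=0, n2=0, n3=1, n4=1, n5=0, n6=0, n7=1, n8=1, n9=0 [stuck-at-0] → 0 — matches
Only n9 stuck-at-0 reproduces the observed 0.

n9 stuck-at-0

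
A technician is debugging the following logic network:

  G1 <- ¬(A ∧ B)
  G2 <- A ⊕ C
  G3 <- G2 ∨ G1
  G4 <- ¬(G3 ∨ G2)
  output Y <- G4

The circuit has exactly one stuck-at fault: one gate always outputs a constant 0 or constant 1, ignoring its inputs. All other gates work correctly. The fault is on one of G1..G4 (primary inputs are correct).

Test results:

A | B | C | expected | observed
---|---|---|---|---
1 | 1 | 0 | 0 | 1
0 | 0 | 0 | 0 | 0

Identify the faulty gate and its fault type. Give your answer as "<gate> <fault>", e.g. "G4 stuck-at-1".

G2 stuck-at-0

Fault-free values for test 1 (A=1, B=1, C=0): G1=0, G2=1, G3=1, G4=0, giving Y=0. Observed 1.
Test 1: faults giving observed 1 are {G2 stuck-at-0, G4 stuck-at-1}.
Test 2 (A=0, B=0, C=0): fault-free G1=1, G2=0, G3=1, G4=0 → 0; observed 0. Eliminates G4 stuck-at-1.
Only G2 stuck-at-0 is consistent with every test.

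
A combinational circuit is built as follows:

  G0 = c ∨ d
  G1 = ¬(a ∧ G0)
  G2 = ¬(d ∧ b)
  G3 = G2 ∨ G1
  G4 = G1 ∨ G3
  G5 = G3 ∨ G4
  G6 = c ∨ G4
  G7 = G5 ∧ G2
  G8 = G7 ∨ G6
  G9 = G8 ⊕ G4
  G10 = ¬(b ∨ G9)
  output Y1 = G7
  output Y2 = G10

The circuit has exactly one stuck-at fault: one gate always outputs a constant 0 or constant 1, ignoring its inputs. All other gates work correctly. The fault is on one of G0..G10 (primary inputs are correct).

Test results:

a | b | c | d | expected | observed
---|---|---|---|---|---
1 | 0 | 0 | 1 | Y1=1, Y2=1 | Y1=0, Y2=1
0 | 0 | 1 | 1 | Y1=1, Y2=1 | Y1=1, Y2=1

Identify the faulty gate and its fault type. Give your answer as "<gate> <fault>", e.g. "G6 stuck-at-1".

G3 stuck-at-0

Fault-free values for test 1 (a=1, b=0, c=0, d=1): G0=1, G1=0, G2=1, G3=1, G4=1, G5=1, G6=1, G7=1, G8=1, G9=0, G10=1, giving Y1=1, Y2=1. Observed Y1=0, Y2=1.
Test 1: faults giving observed Y1=0, Y2=1 are {G2 stuck-at-0, G3 stuck-at-0, G5 stuck-at-0, G7 stuck-at-0}.
Test 2 (a=0, b=0, c=1, d=1): fault-free G0=1, G1=1, G2=1, G3=1, G4=1, G5=1, G6=1, G7=1, G8=1, G9=0, G10=1 → Y1=1, Y2=1; observed Y1=1, Y2=1. Eliminates G2 stuck-at-0, G5 stuck-at-0, G7 stuck-at-0.
Only G3 stuck-at-0 is consistent with every test.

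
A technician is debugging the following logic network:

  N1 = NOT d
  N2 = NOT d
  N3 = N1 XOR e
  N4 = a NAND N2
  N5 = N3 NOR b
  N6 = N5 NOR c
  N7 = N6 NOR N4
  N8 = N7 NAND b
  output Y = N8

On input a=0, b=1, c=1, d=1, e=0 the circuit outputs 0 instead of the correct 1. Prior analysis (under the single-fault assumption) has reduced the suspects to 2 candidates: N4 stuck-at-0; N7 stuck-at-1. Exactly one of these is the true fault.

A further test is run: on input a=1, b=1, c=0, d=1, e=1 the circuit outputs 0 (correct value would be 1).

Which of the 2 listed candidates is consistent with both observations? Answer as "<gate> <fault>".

N7 stuck-at-1

Evaluate each candidate on input a=1, b=1, c=0, d=1, e=1:
  N4 stuck-at-0: N1=0, N2=0, N3=1, N4=0 [stuck-at-0], N5=0, N6=1, N7=0, N8=1 → 1 — eliminated
  N7 stuck-at-1: N1=0, N2=0, N3=1, N4=1, N5=0, N6=1, N7=1 [stuck-at-1], N8=0 → 0 — matches
Only N7 stuck-at-1 reproduces the observed 0.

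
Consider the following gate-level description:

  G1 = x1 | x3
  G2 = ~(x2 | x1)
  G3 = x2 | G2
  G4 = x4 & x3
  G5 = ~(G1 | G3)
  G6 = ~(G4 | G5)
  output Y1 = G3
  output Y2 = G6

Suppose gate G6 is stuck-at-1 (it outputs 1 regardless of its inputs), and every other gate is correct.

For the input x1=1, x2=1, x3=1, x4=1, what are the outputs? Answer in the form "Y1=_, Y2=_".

Y1=1, Y2=1

Propagate with G6 forced: G1=1, G2=0, G3=1, G4=1, G5=0, G6=1 [stuck-at-1].
So the outputs are Y1=1, Y2=1. (Without the fault they would be Y1=1, Y2=0.)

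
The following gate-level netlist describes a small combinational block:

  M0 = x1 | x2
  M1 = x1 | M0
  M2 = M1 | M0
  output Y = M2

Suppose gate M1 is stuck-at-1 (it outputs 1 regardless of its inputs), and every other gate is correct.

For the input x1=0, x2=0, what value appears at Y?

Propagate with M1 forced: M0=0, M1=1 [stuck-at-1], M2=1.
So Y = 1. (Without the fault it would be 0.)

1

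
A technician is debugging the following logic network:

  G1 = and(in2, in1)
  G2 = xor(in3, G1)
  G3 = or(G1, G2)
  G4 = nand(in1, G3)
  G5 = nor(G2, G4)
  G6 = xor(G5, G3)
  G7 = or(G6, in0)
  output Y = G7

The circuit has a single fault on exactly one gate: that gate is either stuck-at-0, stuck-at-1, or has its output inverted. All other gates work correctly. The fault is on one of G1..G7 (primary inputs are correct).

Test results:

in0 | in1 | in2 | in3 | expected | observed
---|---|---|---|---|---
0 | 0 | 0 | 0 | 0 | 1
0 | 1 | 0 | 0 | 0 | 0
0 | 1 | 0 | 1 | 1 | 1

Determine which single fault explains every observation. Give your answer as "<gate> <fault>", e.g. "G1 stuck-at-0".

Fault-free values for test 1 (in0=0, in1=0, in2=0, in3=0): G1=0, G2=0, G3=0, G4=1, G5=0, G6=0, G7=0, giving Y=0. Observed 1.
Test 1: faults giving observed 1 are {G1 stuck-at-1, G1 inverted output, G2 stuck-at-1, G2 inverted output, G3 stuck-at-1, G3 inverted output, G4 stuck-at-0, G4 inverted output, G5 stuck-at-1, G5 inverted output, G6 stuck-at-1, G6 inverted output, G7 stuck-at-1, G7 inverted output}.
Test 2 (in0=0, in1=1, in2=0, in3=0): fault-free G1=0, G2=0, G3=0, G4=1, G5=0, G6=0, G7=0 → 0; observed 0. Eliminates G1 stuck-at-1, G1 inverted output, G2 stuck-at-1, G2 inverted output, G4 stuck-at-0, G4 inverted output, G5 stuck-at-1, G5 inverted output, G6 stuck-at-1, G6 inverted output, G7 stuck-at-1, G7 inverted output.
Test 3 (in0=0, in1=1, in2=0, in3=1): fault-free G1=0, G2=1, G3=1, G4=0, G5=0, G6=1, G7=1 → 1; observed 1. Eliminates G3 inverted output.
Only G3 stuck-at-1 is consistent with every test.

G3 stuck-at-1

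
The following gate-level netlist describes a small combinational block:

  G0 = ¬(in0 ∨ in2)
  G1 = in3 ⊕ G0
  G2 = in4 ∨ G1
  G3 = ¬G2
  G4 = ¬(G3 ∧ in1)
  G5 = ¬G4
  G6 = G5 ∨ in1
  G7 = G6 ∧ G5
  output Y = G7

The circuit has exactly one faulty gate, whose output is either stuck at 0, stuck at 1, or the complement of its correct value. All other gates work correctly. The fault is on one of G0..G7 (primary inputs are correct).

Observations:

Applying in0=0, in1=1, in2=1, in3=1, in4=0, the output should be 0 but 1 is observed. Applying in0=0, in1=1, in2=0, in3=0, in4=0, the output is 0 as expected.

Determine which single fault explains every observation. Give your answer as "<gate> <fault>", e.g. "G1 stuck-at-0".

G0 stuck-at-1

Fault-free values for test 1 (in0=0, in1=1, in2=1, in3=1, in4=0): G0=0, G1=1, G2=1, G3=0, G4=1, G5=0, G6=1, G7=0, giving Y=0. Observed 1.
Test 1: faults giving observed 1 are {G0 stuck-at-1, G0 inverted output, G1 stuck-at-0, G1 inverted output, G2 stuck-at-0, G2 inverted output, G3 stuck-at-1, G3 inverted output, G4 stuck-at-0, G4 inverted output, G5 stuck-at-1, G5 inverted output, G7 stuck-at-1, G7 inverted output}.
Test 2 (in0=0, in1=1, in2=0, in3=0, in4=0): fault-free G0=1, G1=1, G2=1, G3=0, G4=1, G5=0, G6=1, G7=0 → 0; observed 0. Eliminates G0 inverted output, G1 stuck-at-0, G1 inverted output, G2 stuck-at-0, G2 inverted output, G3 stuck-at-1, G3 inverted output, G4 stuck-at-0, G4 inverted output, G5 stuck-at-1, G5 inverted output, G7 stuck-at-1, G7 inverted output.
Only G0 stuck-at-1 is consistent with every test.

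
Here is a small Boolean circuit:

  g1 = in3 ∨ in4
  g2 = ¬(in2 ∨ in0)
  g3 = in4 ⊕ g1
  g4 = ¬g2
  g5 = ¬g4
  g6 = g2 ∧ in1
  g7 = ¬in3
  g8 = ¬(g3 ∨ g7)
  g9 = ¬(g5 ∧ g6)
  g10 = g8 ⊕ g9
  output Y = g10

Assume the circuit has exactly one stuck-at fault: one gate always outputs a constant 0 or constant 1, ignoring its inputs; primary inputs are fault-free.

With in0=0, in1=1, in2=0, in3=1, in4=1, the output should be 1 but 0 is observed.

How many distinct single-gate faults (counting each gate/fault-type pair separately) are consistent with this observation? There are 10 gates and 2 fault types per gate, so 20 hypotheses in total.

Fault-free: g1=1, g2=1, g3=0, g4=0, g5=1, g6=1, g7=0, g8=1, g9=0, g10=1 → 1. Observed 0.
  g1: stuck-at-0 ✓; others ✗
  g2: stuck-at-0 ✓; others ✗
  g3: stuck-at-1 ✓; others ✗
  g4: stuck-at-1 ✓; others ✗
  g5: stuck-at-0 ✓; others ✗
  g6: stuck-at-0 ✓; others ✗
  g7: stuck-at-1 ✓; others ✗
  g8: stuck-at-0 ✓; others ✗
  g9: stuck-at-1 ✓; others ✗
  g10: stuck-at-0 ✓; others ✗
Consistent faults: {g1 stuck-at-0, g2 stuck-at-0, g3 stuck-at-1, g4 stuck-at-1, g5 stuck-at-0, g6 stuck-at-0, g7 stuck-at-1, g8 stuck-at-0, g9 stuck-at-1, g10 stuck-at-0} — 10 in all.

10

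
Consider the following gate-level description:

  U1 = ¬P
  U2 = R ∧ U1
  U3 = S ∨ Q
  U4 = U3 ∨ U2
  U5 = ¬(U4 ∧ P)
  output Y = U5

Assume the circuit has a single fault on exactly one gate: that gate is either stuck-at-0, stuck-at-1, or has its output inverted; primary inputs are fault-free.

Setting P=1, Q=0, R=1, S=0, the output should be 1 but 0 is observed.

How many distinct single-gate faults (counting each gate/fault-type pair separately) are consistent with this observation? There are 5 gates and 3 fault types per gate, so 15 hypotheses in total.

10

Fault-free: U1=0, U2=0, U3=0, U4=0, U5=1 → 1. Observed 0.
  U1: stuck-at-1, inverted output ✓; others ✗
  U2: stuck-at-1, inverted output ✓; others ✗
  U3: stuck-at-1, inverted output ✓; others ✗
  U4: stuck-at-1, inverted output ✓; others ✗
  U5: stuck-at-0, inverted output ✓; others ✗
Consistent faults: {U1 stuck-at-1, U1 inverted output, U2 stuck-at-1, U2 inverted output, U3 stuck-at-1, U3 inverted output, U4 stuck-at-1, U4 inverted output, U5 stuck-at-0, U5 inverted output} — 10 in all.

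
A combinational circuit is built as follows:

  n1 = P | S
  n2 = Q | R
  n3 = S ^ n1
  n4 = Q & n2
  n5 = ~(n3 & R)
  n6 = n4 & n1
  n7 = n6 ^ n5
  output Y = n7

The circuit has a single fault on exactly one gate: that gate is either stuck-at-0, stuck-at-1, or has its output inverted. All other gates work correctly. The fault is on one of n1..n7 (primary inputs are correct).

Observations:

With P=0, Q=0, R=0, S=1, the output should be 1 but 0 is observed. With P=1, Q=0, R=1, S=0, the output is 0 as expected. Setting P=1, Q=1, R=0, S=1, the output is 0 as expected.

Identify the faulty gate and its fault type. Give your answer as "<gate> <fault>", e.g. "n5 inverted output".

Fault-free values for test 1 (P=0, Q=0, R=0, S=1): n1=1, n2=0, n3=0, n4=0, n5=1, n6=0, n7=1, giving Y=1. Observed 0.
Test 1: faults giving observed 0 are {n4 stuck-at-1, n4 inverted output, n5 stuck-at-0, n5 inverted output, n6 stuck-at-1, n6 inverted output, n7 stuck-at-0, n7 inverted output}.
Test 2 (P=1, Q=0, R=1, S=0): fault-free n1=1, n2=1, n3=1, n4=0, n5=0, n6=0, n7=0 → 0; observed 0. Eliminates n4 stuck-at-1, n4 inverted output, n5 inverted output, n6 stuck-at-1, n6 inverted output, n7 inverted output.
Test 3 (P=1, Q=1, R=0, S=1): fault-free n1=1, n2=1, n3=0, n4=1, n5=1, n6=1, n7=0 → 0; observed 0. Eliminates n5 stuck-at-0.
Only n7 stuck-at-0 is consistent with every test.

n7 stuck-at-0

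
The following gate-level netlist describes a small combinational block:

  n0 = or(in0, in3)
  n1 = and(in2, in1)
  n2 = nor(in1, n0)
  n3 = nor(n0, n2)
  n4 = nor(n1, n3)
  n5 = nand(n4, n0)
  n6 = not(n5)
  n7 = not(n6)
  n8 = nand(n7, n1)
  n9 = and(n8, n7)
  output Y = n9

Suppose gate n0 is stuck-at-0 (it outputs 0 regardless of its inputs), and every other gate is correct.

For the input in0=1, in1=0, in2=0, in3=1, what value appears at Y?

1

Propagate with n0 forced: n0=0 [stuck-at-0], n1=0, n2=1, n3=0, n4=1, n5=1, n6=0, n7=1, n8=1, n9=1.
So Y = 1. (Without the fault it would be 0.)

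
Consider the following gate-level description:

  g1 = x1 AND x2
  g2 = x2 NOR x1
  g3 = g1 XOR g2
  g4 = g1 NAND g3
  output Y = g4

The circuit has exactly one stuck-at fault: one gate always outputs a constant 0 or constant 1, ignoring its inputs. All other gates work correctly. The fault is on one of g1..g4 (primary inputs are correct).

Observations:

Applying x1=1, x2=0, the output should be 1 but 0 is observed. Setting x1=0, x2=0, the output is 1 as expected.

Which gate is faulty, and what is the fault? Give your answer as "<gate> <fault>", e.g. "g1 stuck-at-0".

g1 stuck-at-1

Fault-free values for test 1 (x1=1, x2=0): g1=0, g2=0, g3=0, g4=1, giving Y=1. Observed 0.
Test 1: faults giving observed 0 are {g1 stuck-at-1, g4 stuck-at-0}.
Test 2 (x1=0, x2=0): fault-free g1=0, g2=1, g3=1, g4=1 → 1; observed 1. Eliminates g4 stuck-at-0.
Only g1 stuck-at-1 is consistent with every test.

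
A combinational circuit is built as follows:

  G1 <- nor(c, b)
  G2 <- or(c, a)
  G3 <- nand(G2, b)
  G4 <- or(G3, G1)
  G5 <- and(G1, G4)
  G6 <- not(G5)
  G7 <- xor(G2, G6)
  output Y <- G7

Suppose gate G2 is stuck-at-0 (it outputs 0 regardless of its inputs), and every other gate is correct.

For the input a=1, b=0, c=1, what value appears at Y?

1

Propagate with G2 forced: G1=0, G2=0 [stuck-at-0], G3=1, G4=1, G5=0, G6=1, G7=1.
So Y = 1. (Without the fault it would be 0.)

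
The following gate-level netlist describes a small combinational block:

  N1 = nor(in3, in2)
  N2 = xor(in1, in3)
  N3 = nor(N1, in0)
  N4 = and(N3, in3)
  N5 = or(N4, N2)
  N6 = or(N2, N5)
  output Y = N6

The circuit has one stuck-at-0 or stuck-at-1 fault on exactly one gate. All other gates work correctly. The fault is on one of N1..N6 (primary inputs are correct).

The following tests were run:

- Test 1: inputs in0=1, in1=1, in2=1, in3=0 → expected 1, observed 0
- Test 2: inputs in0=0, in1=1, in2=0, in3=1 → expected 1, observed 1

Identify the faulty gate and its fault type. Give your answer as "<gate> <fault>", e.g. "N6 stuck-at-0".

Fault-free values for test 1 (in0=1, in1=1, in2=1, in3=0): N1=0, N2=1, N3=0, N4=0, N5=1, N6=1, giving Y=1. Observed 0.
Test 1: faults giving observed 0 are {N2 stuck-at-0, N6 stuck-at-0}.
Test 2 (in0=0, in1=1, in2=0, in3=1): fault-free N1=0, N2=0, N3=1, N4=1, N5=1, N6=1 → 1; observed 1. Eliminates N6 stuck-at-0.
Only N2 stuck-at-0 is consistent with every test.

N2 stuck-at-0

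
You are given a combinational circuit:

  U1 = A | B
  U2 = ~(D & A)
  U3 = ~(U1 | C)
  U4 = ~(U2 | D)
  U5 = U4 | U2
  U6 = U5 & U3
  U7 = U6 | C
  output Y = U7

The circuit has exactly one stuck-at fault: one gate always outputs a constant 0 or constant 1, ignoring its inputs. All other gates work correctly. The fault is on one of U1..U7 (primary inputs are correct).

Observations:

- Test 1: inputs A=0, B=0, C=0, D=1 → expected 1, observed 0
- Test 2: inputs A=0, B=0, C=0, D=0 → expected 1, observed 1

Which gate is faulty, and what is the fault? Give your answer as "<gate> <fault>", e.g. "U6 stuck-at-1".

Fault-free values for test 1 (A=0, B=0, C=0, D=1): U1=0, U2=1, U3=1, U4=0, U5=1, U6=1, U7=1, giving Y=1. Observed 0.
Test 1: faults giving observed 0 are {U1 stuck-at-1, U2 stuck-at-0, U3 stuck-at-0, U5 stuck-at-0, U6 stuck-at-0, U7 stuck-at-0}.
Test 2 (A=0, B=0, C=0, D=0): fault-free U1=0, U2=1, U3=1, U4=0, U5=1, U6=1, U7=1 → 1; observed 1. Eliminates U1 stuck-at-1, U3 stuck-at-0, U5 stuck-at-0, U6 stuck-at-0, U7 stuck-at-0.
Only U2 stuck-at-0 is consistent with every test.

U2 stuck-at-0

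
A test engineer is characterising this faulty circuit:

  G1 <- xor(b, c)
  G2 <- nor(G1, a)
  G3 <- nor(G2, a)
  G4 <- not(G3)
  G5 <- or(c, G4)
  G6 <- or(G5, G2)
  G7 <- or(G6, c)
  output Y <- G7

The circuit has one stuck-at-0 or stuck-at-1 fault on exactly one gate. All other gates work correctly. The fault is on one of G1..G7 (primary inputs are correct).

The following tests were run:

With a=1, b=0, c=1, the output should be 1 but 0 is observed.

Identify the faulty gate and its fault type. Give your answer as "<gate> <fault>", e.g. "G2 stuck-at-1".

Fault-free values for test 1 (a=1, b=0, c=1): G1=1, G2=0, G3=0, G4=1, G5=1, G6=1, G7=1, giving Y=1. Observed 0.
Test 1: faults giving observed 0 are {G7 stuck-at-0}.
Only G7 stuck-at-0 is consistent with every test.

G7 stuck-at-0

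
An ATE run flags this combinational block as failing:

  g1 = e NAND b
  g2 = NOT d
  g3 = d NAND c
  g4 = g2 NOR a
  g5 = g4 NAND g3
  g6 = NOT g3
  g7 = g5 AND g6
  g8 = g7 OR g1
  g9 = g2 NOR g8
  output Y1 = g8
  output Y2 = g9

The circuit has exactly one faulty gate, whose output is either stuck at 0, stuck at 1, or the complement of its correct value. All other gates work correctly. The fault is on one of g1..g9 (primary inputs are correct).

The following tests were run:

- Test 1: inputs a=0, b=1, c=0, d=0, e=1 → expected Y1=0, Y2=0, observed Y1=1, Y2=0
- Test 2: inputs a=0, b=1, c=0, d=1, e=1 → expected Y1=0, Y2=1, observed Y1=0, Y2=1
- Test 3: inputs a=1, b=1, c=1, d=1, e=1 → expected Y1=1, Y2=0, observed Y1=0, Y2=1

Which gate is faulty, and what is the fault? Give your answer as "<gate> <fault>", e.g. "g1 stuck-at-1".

Fault-free values for test 1 (a=0, b=1, c=0, d=0, e=1): g1=0, g2=1, g3=1, g4=0, g5=1, g6=0, g7=0, g8=0, g9=0, giving Y1=0, Y2=0. Observed Y1=1, Y2=0.
Test 1: faults giving observed Y1=1, Y2=0 are {g1 stuck-at-1, g1 inverted output, g3 stuck-at-0, g3 inverted output, g6 stuck-at-1, g6 inverted output, g7 stuck-at-1, g7 inverted output, g8 stuck-at-1, g8 inverted output}.
Test 2 (a=0, b=1, c=0, d=1, e=1): fault-free g1=0, g2=0, g3=1, g4=1, g5=0, g6=0, g7=0, g8=0, g9=1 → Y1=0, Y2=1; observed Y1=0, Y2=1. Eliminates g1 stuck-at-1, g1 inverted output, g3 stuck-at-0, g3 inverted output, g7 stuck-at-1, g7 inverted output, g8 stuck-at-1, g8 inverted output.
Test 3 (a=1, b=1, c=1, d=1, e=1): fault-free g1=0, g2=0, g3=0, g4=0, g5=1, g6=1, g7=1, g8=1, g9=0 → Y1=1, Y2=0; observed Y1=0, Y2=1. Eliminates g6 stuck-at-1.
Only g6 inverted output is consistent with every test.

g6 inverted output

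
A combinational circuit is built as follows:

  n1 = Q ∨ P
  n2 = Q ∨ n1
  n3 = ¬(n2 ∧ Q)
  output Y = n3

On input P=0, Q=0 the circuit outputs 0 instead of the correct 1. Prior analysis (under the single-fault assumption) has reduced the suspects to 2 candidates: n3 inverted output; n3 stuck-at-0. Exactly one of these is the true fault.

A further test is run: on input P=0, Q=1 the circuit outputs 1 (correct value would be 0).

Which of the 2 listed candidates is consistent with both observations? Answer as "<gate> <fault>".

Evaluate each candidate on input P=0, Q=1:
  n3 inverted output: n1=1, n2=1, n3=1 [inverted output] → 1 — matches
  n3 stuck-at-0: n1=1, n2=1, n3=0 [stuck-at-0] → 0 — eliminated
Only n3 inverted output reproduces the observed 1.

n3 inverted output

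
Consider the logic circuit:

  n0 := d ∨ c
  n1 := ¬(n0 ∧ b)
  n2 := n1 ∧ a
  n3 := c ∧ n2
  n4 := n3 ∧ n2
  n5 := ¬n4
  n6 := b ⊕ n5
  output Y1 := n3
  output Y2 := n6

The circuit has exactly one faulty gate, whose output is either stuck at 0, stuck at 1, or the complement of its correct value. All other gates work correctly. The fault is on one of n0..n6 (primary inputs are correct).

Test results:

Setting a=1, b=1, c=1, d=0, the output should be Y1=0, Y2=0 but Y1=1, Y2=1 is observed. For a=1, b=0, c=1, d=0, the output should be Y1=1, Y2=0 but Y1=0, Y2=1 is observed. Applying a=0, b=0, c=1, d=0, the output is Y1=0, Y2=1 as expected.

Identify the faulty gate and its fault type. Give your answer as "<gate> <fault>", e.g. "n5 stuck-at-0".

Fault-free values for test 1 (a=1, b=1, c=1, d=0): n0=1, n1=0, n2=0, n3=0, n4=0, n5=1, n6=0, giving Y1=0, Y2=0. Observed Y1=1, Y2=1.
Test 1: faults giving observed Y1=1, Y2=1 are {n0 stuck-at-0, n0 inverted output, n1 stuck-at-1, n1 inverted output, n2 stuck-at-1, n2 inverted output}.
Test 2 (a=1, b=0, c=1, d=0): fault-free n0=1, n1=1, n2=1, n3=1, n4=1, n5=0, n6=0 → Y1=1, Y2=0; observed Y1=0, Y2=1. Eliminates n0 stuck-at-0, n0 inverted output, n1 stuck-at-1, n2 stuck-at-1.
Test 3 (a=0, b=0, c=1, d=0): fault-free n0=1, n1=1, n2=0, n3=0, n4=0, n5=1, n6=1 → Y1=0, Y2=1; observed Y1=0, Y2=1. Eliminates n2 inverted output.
Only n1 inverted output is consistent with every test.

n1 inverted output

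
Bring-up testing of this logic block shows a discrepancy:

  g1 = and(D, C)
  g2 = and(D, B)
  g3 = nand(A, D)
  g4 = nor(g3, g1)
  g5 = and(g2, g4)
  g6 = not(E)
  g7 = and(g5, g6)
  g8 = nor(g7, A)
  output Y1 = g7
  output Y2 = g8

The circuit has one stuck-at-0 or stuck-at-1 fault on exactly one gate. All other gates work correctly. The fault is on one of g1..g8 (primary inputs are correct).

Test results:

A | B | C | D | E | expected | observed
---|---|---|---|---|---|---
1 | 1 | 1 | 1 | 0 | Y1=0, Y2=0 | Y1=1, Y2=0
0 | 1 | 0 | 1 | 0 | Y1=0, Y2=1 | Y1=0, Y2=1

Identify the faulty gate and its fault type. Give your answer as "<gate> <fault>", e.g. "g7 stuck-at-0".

g1 stuck-at-0

Fault-free values for test 1 (A=1, B=1, C=1, D=1, E=0): g1=1, g2=1, g3=0, g4=0, g5=0, g6=1, g7=0, g8=0, giving Y1=0, Y2=0. Observed Y1=1, Y2=0.
Test 1: faults giving observed Y1=1, Y2=0 are {g1 stuck-at-0, g4 stuck-at-1, g5 stuck-at-1, g7 stuck-at-1}.
Test 2 (A=0, B=1, C=0, D=1, E=0): fault-free g1=0, g2=1, g3=1, g4=0, g5=0, g6=1, g7=0, g8=1 → Y1=0, Y2=1; observed Y1=0, Y2=1. Eliminates g4 stuck-at-1, g5 stuck-at-1, g7 stuck-at-1.
Only g1 stuck-at-0 is consistent with every test.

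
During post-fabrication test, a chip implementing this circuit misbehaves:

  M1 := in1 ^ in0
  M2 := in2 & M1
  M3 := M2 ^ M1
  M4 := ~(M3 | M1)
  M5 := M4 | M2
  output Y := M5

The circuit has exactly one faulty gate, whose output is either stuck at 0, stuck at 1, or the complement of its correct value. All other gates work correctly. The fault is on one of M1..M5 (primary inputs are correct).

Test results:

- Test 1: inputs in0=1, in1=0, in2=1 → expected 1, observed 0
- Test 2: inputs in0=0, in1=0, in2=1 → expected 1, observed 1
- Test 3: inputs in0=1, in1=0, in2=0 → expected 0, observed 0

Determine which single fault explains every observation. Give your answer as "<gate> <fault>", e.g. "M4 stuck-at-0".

M2 stuck-at-0

Fault-free values for test 1 (in0=1, in1=0, in2=1): M1=1, M2=1, M3=0, M4=0, M5=1, giving Y=1. Observed 0.
Test 1: faults giving observed 0 are {M2 stuck-at-0, M2 inverted output, M5 stuck-at-0, M5 inverted output}.
Test 2 (in0=0, in1=0, in2=1): fault-free M1=0, M2=0, M3=0, M4=1, M5=1 → 1; observed 1. Eliminates M5 stuck-at-0, M5 inverted output.
Test 3 (in0=1, in1=0, in2=0): fault-free M1=1, M2=0, M3=1, M4=0, M5=0 → 0; observed 0. Eliminates M2 inverted output.
Only M2 stuck-at-0 is consistent with every test.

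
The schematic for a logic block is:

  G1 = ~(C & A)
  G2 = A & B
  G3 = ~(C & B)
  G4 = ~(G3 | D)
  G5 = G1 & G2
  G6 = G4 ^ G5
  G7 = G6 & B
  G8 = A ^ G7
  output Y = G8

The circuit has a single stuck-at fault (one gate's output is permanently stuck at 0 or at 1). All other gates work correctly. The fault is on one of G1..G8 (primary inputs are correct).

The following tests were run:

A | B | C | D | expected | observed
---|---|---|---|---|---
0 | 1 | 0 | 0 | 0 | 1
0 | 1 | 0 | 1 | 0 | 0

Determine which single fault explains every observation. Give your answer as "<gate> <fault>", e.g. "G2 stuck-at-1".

G3 stuck-at-0

Fault-free values for test 1 (A=0, B=1, C=0, D=0): G1=1, G2=0, G3=1, G4=0, G5=0, G6=0, G7=0, G8=0, giving Y=0. Observed 1.
Test 1: faults giving observed 1 are {G2 stuck-at-1, G3 stuck-at-0, G4 stuck-at-1, G5 stuck-at-1, G6 stuck-at-1, G7 stuck-at-1, G8 stuck-at-1}.
Test 2 (A=0, B=1, C=0, D=1): fault-free G1=1, G2=0, G3=1, G4=0, G5=0, G6=0, G7=0, G8=0 → 0; observed 0. Eliminates G2 stuck-at-1, G4 stuck-at-1, G5 stuck-at-1, G6 stuck-at-1, G7 stuck-at-1, G8 stuck-at-1.
Only G3 stuck-at-0 is consistent with every test.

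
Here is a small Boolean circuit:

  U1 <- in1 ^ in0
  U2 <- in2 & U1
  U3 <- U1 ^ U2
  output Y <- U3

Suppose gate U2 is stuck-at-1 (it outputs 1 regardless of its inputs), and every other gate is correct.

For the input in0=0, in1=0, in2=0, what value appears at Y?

1

Propagate with U2 forced: U1=0, U2=1 [stuck-at-1], U3=1.
So Y = 1. (Without the fault it would be 0.)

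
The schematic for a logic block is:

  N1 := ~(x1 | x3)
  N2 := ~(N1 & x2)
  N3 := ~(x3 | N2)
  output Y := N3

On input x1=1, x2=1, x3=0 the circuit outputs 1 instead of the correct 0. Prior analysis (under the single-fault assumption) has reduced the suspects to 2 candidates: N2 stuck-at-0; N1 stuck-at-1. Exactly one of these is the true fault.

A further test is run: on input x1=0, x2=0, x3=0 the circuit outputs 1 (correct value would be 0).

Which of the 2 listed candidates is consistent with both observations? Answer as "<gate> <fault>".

Evaluate each candidate on input x1=0, x2=0, x3=0:
  N2 stuck-at-0: N1=1, N2=0 [stuck-at-0], N3=1 → 1 — matches
  N1 stuck-at-1: N1=1 [stuck-at-1], N2=1, N3=0 → 0 — eliminated
Only N2 stuck-at-0 reproduces the observed 1.

N2 stuck-at-0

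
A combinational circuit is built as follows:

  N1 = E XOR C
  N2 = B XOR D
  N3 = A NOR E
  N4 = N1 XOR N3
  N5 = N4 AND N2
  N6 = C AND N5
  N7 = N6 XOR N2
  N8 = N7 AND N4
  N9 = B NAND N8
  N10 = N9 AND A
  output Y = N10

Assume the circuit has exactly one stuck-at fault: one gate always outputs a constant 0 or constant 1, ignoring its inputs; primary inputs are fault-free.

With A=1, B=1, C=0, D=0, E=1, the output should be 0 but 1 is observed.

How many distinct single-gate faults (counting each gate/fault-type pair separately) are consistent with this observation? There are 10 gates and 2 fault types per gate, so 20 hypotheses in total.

Fault-free: N1=1, N2=1, N3=0, N4=1, N5=1, N6=0, N7=1, N8=1, N9=0, N10=0 → 0. Observed 1.
  N1: stuck-at-0 ✓; others ✗
  N2: stuck-at-0 ✓; others ✗
  N3: stuck-at-1 ✓; others ✗
  N4: stuck-at-0 ✓; others ✗
  N5: none of the 2 fault types match ✗
  N6: stuck-at-1 ✓; others ✗
  N7: stuck-at-0 ✓; others ✗
  N8: stuck-at-0 ✓; others ✗
  N9: stuck-at-1 ✓; others ✗
  N10: stuck-at-1 ✓; others ✗
Consistent faults: {N1 stuck-at-0, N2 stuck-at-0, N3 stuck-at-1, N4 stuck-at-0, N6 stuck-at-1, N7 stuck-at-0, N8 stuck-at-0, N9 stuck-at-1, N10 stuck-at-1} — 9 in all.

9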